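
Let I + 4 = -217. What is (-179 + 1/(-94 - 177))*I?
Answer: 10720710/271 ≈ 39560.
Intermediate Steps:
I = -221 (I = -4 - 217 = -221)
(-179 + 1/(-94 - 177))*I = (-179 + 1/(-94 - 177))*(-221) = (-179 + 1/(-271))*(-221) = (-179 - 1/271)*(-221) = -48510/271*(-221) = 10720710/271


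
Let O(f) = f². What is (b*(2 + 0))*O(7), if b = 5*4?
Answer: 1960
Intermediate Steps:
b = 20
(b*(2 + 0))*O(7) = (20*(2 + 0))*7² = (20*2)*49 = 40*49 = 1960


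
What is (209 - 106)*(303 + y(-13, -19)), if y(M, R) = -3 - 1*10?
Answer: 29870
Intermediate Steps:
y(M, R) = -13 (y(M, R) = -3 - 10 = -13)
(209 - 106)*(303 + y(-13, -19)) = (209 - 106)*(303 - 13) = 103*290 = 29870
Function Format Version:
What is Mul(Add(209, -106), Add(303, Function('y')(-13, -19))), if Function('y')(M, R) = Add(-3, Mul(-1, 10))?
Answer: 29870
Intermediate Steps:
Function('y')(M, R) = -13 (Function('y')(M, R) = Add(-3, -10) = -13)
Mul(Add(209, -106), Add(303, Function('y')(-13, -19))) = Mul(Add(209, -106), Add(303, -13)) = Mul(103, 290) = 29870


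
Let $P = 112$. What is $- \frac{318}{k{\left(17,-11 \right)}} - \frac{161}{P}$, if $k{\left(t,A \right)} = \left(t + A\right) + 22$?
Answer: $- \frac{1433}{112} \approx -12.795$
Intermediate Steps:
$k{\left(t,A \right)} = 22 + A + t$ ($k{\left(t,A \right)} = \left(A + t\right) + 22 = 22 + A + t$)
$- \frac{318}{k{\left(17,-11 \right)}} - \frac{161}{P} = - \frac{318}{22 - 11 + 17} - \frac{161}{112} = - \frac{318}{28} - \frac{23}{16} = \left(-318\right) \frac{1}{28} - \frac{23}{16} = - \frac{159}{14} - \frac{23}{16} = - \frac{1433}{112}$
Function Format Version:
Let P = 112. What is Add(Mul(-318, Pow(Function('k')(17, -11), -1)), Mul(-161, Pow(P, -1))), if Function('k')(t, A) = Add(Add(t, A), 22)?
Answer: Rational(-1433, 112) ≈ -12.795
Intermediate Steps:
Function('k')(t, A) = Add(22, A, t) (Function('k')(t, A) = Add(Add(A, t), 22) = Add(22, A, t))
Add(Mul(-318, Pow(Function('k')(17, -11), -1)), Mul(-161, Pow(P, -1))) = Add(Mul(-318, Pow(Add(22, -11, 17), -1)), Mul(-161, Pow(112, -1))) = Add(Mul(-318, Pow(28, -1)), Mul(-161, Rational(1, 112))) = Add(Mul(-318, Rational(1, 28)), Rational(-23, 16)) = Add(Rational(-159, 14), Rational(-23, 16)) = Rational(-1433, 112)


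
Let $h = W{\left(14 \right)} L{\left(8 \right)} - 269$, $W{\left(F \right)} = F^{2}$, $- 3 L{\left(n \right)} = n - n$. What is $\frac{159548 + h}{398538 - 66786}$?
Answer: $\frac{53093}{110584} \approx 0.48011$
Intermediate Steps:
$L{\left(n \right)} = 0$ ($L{\left(n \right)} = - \frac{n - n}{3} = \left(- \frac{1}{3}\right) 0 = 0$)
$h = -269$ ($h = 14^{2} \cdot 0 - 269 = 196 \cdot 0 - 269 = 0 - 269 = -269$)
$\frac{159548 + h}{398538 - 66786} = \frac{159548 - 269}{398538 - 66786} = \frac{159279}{331752} = 159279 \cdot \frac{1}{331752} = \frac{53093}{110584}$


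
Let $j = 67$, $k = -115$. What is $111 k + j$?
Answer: $-12698$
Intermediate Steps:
$111 k + j = 111 \left(-115\right) + 67 = -12765 + 67 = -12698$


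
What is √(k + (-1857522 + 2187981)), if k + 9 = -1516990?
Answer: 2*I*√296635 ≈ 1089.3*I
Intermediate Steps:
k = -1516999 (k = -9 - 1516990 = -1516999)
√(k + (-1857522 + 2187981)) = √(-1516999 + (-1857522 + 2187981)) = √(-1516999 + 330459) = √(-1186540) = 2*I*√296635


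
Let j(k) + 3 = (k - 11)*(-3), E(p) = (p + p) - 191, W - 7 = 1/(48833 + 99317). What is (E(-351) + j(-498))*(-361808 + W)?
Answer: -33822116252019/148150 ≈ -2.2830e+8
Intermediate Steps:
W = 1037051/148150 (W = 7 + 1/(48833 + 99317) = 7 + 1/148150 = 1037051/148150 ≈ 7.0000)
E(p) = -191 + 2*p (E(p) = 2*p - 191 = -191 + 2*p)
j(k) = 30 - 3*k (j(k) = -3 + (k - 11)*(-3) = -3 + (-11 + k)*(-3) = -3 + (33 - 3*k) = 30 - 3*k)
(E(-351) + j(-498))*(-361808 + W) = ((-191 + 2*(-351)) + (30 - 3*(-498)))*(-361808 + 1037051/148150) = ((-191 - 702) + (30 + 1494))*(-53600818149/148150) = (-893 + 1524)*(-53600818149/148150) = 631*(-53600818149/148150) = -33822116252019/148150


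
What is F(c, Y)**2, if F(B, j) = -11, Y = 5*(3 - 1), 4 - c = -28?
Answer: 121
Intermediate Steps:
c = 32 (c = 4 - 1*(-28) = 4 + 28 = 32)
Y = 10 (Y = 5*2 = 10)
F(c, Y)**2 = (-11)**2 = 121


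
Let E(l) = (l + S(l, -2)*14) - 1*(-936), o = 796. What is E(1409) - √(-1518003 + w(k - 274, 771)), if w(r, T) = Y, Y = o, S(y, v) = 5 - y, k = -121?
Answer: -17311 - I*√1517207 ≈ -17311.0 - 1231.8*I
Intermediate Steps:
Y = 796
w(r, T) = 796
E(l) = 1006 - 13*l (E(l) = (l + (5 - l)*14) - 1*(-936) = (l + (70 - 14*l)) + 936 = (70 - 13*l) + 936 = 1006 - 13*l)
E(1409) - √(-1518003 + w(k - 274, 771)) = (1006 - 13*1409) - √(-1518003 + 796) = (1006 - 18317) - √(-1517207) = -17311 - I*√1517207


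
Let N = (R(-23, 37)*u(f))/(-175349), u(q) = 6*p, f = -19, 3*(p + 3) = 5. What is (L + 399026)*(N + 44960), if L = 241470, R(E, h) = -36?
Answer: 5049472391892992/175349 ≈ 2.8797e+10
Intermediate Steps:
p = -4/3 (p = -3 + (1/3)*5 = -3 + 5/3 = -4/3 ≈ -1.3333)
u(q) = -8 (u(q) = 6*(-4/3) = -8)
N = -288/175349 (N = -36*(-8)/(-175349) = 288*(-1/175349) = -288/175349 ≈ -0.0016424)
(L + 399026)*(N + 44960) = (241470 + 399026)*(-288/175349 + 44960) = 640496*(7883690752/175349) = 5049472391892992/175349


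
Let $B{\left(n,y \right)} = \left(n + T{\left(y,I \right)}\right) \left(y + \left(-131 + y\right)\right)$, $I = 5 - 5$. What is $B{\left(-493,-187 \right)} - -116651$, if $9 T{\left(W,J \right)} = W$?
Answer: $\frac{3384979}{9} \approx 3.7611 \cdot 10^{5}$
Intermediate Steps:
$I = 0$ ($I = 5 - 5 = 0$)
$T{\left(W,J \right)} = \frac{W}{9}$
$B{\left(n,y \right)} = \left(-131 + 2 y\right) \left(n + \frac{y}{9}\right)$ ($B{\left(n,y \right)} = \left(n + \frac{y}{9}\right) \left(y + \left(-131 + y\right)\right) = \left(n + \frac{y}{9}\right) \left(-131 + 2 y\right) = \left(-131 + 2 y\right) \left(n + \frac{y}{9}\right)$)
$B{\left(-493,-187 \right)} - -116651 = \left(\left(-131\right) \left(-493\right) - - \frac{24497}{9} + \frac{2 \left(-187\right)^{2}}{9} + 2 \left(-493\right) \left(-187\right)\right) - -116651 = \left(64583 + \frac{24497}{9} + \frac{2}{9} \cdot 34969 + 184382\right) + 116651 = \left(64583 + \frac{24497}{9} + \frac{69938}{9} + 184382\right) + 116651 = \frac{2335120}{9} + 116651 = \frac{3384979}{9}$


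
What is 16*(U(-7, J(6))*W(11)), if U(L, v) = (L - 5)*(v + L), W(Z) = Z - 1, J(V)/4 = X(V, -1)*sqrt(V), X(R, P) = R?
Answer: 13440 - 46080*sqrt(6) ≈ -99433.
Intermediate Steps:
J(V) = 4*V**(3/2) (J(V) = 4*(V*sqrt(V)) = 4*V**(3/2))
W(Z) = -1 + Z
U(L, v) = (-5 + L)*(L + v)
16*(U(-7, J(6))*W(11)) = 16*(((-7)**2 - 5*(-7) - 20*6**(3/2) - 28*6**(3/2))*(-1 + 11)) = 16*((49 + 35 - 20*6*sqrt(6) - 28*6*sqrt(6))*10) = 16*((49 + 35 - 120*sqrt(6) - 168*sqrt(6))*10) = 16*((84 - 288*sqrt(6))*10) = 16*(840 - 2880*sqrt(6)) = 13440 - 46080*sqrt(6)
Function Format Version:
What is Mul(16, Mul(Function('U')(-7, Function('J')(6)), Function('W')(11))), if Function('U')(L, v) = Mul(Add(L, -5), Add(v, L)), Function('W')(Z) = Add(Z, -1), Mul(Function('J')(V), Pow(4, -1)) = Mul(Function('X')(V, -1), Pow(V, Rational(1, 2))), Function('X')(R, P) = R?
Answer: Add(13440, Mul(-46080, Pow(6, Rational(1, 2)))) ≈ -99433.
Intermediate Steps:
Function('J')(V) = Mul(4, Pow(V, Rational(3, 2))) (Function('J')(V) = Mul(4, Mul(V, Pow(V, Rational(1, 2)))) = Mul(4, Pow(V, Rational(3, 2))))
Function('W')(Z) = Add(-1, Z)
Function('U')(L, v) = Mul(Add(-5, L), Add(L, v))
Mul(16, Mul(Function('U')(-7, Function('J')(6)), Function('W')(11))) = Mul(16, Mul(Add(Pow(-7, 2), Mul(-5, -7), Mul(-5, Mul(4, Pow(6, Rational(3, 2)))), Mul(-7, Mul(4, Pow(6, Rational(3, 2))))), Add(-1, 11))) = Mul(16, Mul(Add(49, 35, Mul(-5, Mul(4, Mul(6, Pow(6, Rational(1, 2))))), Mul(-7, Mul(4, Mul(6, Pow(6, Rational(1, 2)))))), 10)) = Mul(16, Mul(Add(49, 35, Mul(-5, Mul(24, Pow(6, Rational(1, 2)))), Mul(-7, Mul(24, Pow(6, Rational(1, 2))))), 10)) = Mul(16, Mul(Add(49, 35, Mul(-120, Pow(6, Rational(1, 2))), Mul(-168, Pow(6, Rational(1, 2)))), 10)) = Mul(16, Mul(Add(84, Mul(-288, Pow(6, Rational(1, 2)))), 10)) = Mul(16, Add(840, Mul(-2880, Pow(6, Rational(1, 2))))) = Add(13440, Mul(-46080, Pow(6, Rational(1, 2))))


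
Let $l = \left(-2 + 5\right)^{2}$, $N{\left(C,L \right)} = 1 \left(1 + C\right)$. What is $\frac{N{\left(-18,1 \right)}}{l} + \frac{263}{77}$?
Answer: $\frac{1058}{693} \approx 1.5267$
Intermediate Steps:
$N{\left(C,L \right)} = 1 + C$
$l = 9$ ($l = 3^{2} = 9$)
$\frac{N{\left(-18,1 \right)}}{l} + \frac{263}{77} = \frac{1 - 18}{9} + \frac{263}{77} = \left(-17\right) \frac{1}{9} + 263 \cdot \frac{1}{77} = - \frac{17}{9} + \frac{263}{77} = \frac{1058}{693}$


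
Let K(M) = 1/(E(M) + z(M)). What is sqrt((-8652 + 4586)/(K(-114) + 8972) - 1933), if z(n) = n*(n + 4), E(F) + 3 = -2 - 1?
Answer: 13*I*sqrt(2952628416402769)/16065007 ≈ 43.971*I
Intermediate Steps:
E(F) = -6 (E(F) = -3 + (-2 - 1) = -3 - 3 = -6)
z(n) = n*(4 + n)
K(M) = 1/(-6 + M*(4 + M))
sqrt((-8652 + 4586)/(K(-114) + 8972) - 1933) = sqrt((-8652 + 4586)/(1/(-6 - 114*(4 - 114)) + 8972) - 1933) = sqrt(-4066/(1/(-6 - 114*(-110)) + 8972) - 1933) = sqrt(-4066/(1/(-6 + 12540) + 8972) - 1933) = sqrt(-4066/(1/12534 + 8972) - 1933) = sqrt(-4066/112455049/12534 - 1933) = sqrt(-4066*12534/112455049 - 1933) = sqrt(-50963244/112455049 - 1933) = sqrt(-217426572961/112455049) = 13*I*sqrt(2952628416402769)/16065007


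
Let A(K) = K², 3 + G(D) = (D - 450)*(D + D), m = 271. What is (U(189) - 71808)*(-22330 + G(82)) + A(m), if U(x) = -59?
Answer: 5942396336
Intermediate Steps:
G(D) = -3 + 2*D*(-450 + D) (G(D) = -3 + (D - 450)*(D + D) = -3 + (-450 + D)*(2*D) = -3 + 2*D*(-450 + D))
(U(189) - 71808)*(-22330 + G(82)) + A(m) = (-59 - 71808)*(-22330 + (-3 - 900*82 + 2*82²)) + 271² = -71867*(-22330 + (-3 - 73800 + 2*6724)) + 73441 = -71867*(-22330 + (-3 - 73800 + 13448)) + 73441 = -71867*(-22330 - 60355) + 73441 = -71867*(-82685) + 73441 = 5942322895 + 73441 = 5942396336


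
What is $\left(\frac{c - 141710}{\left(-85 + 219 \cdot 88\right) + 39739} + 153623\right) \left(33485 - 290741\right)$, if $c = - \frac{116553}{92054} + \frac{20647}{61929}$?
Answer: $- \frac{122923493248727460068238}{3110426460127} \approx -3.952 \cdot 10^{10}$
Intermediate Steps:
$c = - \frac{5317371799}{5700812166}$ ($c = \left(-116553\right) \frac{1}{92054} + 20647 \cdot \frac{1}{61929} = - \frac{116553}{92054} + \frac{20647}{61929} = - \frac{5317371799}{5700812166} \approx -0.93274$)
$\left(\frac{c - 141710}{\left(-85 + 219 \cdot 88\right) + 39739} + 153623\right) \left(33485 - 290741\right) = \left(\frac{- \frac{5317371799}{5700812166} - 141710}{\left(-85 + 219 \cdot 88\right) + 39739} + 153623\right) \left(33485 - 290741\right) = \left(- \frac{807867409415659}{5700812166 \left(\left(-85 + 19272\right) + 39739\right)} + 153623\right) \left(-257256\right) = \left(- \frac{807867409415659}{5700812166 \left(19187 + 39739\right)} + 153623\right) \left(-257256\right) = \left(- \frac{807867409415659}{5700812166 \cdot 58926} + 153623\right) \left(-257256\right) = \left(\left(- \frac{807867409415659}{5700812166}\right) \frac{1}{58926} + 153623\right) \left(-257256\right) = \left(- \frac{807867409415659}{335926057693716} + 153623\right) \left(-257256\right) = \frac{51605160893672317409}{335926057693716} \left(-257256\right) = - \frac{122923493248727460068238}{3110426460127}$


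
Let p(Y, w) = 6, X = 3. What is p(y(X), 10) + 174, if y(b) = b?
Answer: 180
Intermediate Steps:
p(y(X), 10) + 174 = 6 + 174 = 180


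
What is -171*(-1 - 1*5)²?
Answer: -6156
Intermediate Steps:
-171*(-1 - 1*5)² = -171*(-1 - 5)² = -171*(-6)² = -171*36 = -6156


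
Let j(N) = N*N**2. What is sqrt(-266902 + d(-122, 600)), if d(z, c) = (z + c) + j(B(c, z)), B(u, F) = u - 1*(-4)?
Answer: 2*sqrt(55020610) ≈ 14835.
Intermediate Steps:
B(u, F) = 4 + u (B(u, F) = u + 4 = 4 + u)
j(N) = N**3
d(z, c) = c + z + (4 + c)**3 (d(z, c) = (z + c) + (4 + c)**3 = (c + z) + (4 + c)**3 = c + z + (4 + c)**3)
sqrt(-266902 + d(-122, 600)) = sqrt(-266902 + (600 - 122 + (4 + 600)**3)) = sqrt(-266902 + (600 - 122 + 604**3)) = sqrt(-266902 + (600 - 122 + 220348864)) = sqrt(-266902 + 220349342) = sqrt(220082440) = 2*sqrt(55020610)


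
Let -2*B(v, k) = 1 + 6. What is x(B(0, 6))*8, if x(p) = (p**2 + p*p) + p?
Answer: 168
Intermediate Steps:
B(v, k) = -7/2 (B(v, k) = -(1 + 6)/2 = -1/2*7 = -7/2)
x(p) = p + 2*p**2 (x(p) = (p**2 + p**2) + p = 2*p**2 + p = p + 2*p**2)
x(B(0, 6))*8 = -7*(1 + 2*(-7/2))/2*8 = -7*(1 - 7)/2*8 = -7/2*(-6)*8 = 21*8 = 168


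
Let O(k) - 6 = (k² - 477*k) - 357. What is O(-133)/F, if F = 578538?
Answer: 80779/578538 ≈ 0.13963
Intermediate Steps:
O(k) = -351 + k² - 477*k (O(k) = 6 + ((k² - 477*k) - 357) = 6 + (-357 + k² - 477*k) = -351 + k² - 477*k)
O(-133)/F = (-351 + (-133)² - 477*(-133))/578538 = (-351 + 17689 + 63441)*(1/578538) = 80779*(1/578538) = 80779/578538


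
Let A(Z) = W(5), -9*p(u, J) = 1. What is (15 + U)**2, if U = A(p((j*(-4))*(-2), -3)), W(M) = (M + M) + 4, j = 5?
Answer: 841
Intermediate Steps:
W(M) = 4 + 2*M (W(M) = 2*M + 4 = 4 + 2*M)
p(u, J) = -1/9 (p(u, J) = -1/9*1 = -1/9)
A(Z) = 14 (A(Z) = 4 + 2*5 = 4 + 10 = 14)
U = 14
(15 + U)**2 = (15 + 14)**2 = 29**2 = 841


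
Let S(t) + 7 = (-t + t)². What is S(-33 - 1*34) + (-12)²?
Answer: 137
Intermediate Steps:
S(t) = -7 (S(t) = -7 + (-t + t)² = -7 + 0² = -7 + 0 = -7)
S(-33 - 1*34) + (-12)² = -7 + (-12)² = -7 + 144 = 137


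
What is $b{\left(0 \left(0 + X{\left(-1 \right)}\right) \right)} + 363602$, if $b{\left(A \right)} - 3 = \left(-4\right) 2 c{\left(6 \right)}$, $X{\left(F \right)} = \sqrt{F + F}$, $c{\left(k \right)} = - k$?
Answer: $363653$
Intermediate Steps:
$X{\left(F \right)} = \sqrt{2} \sqrt{F}$ ($X{\left(F \right)} = \sqrt{2 F} = \sqrt{2} \sqrt{F}$)
$b{\left(A \right)} = 51$ ($b{\left(A \right)} = 3 + \left(-4\right) 2 \left(\left(-1\right) 6\right) = 3 - -48 = 3 + 48 = 51$)
$b{\left(0 \left(0 + X{\left(-1 \right)}\right) \right)} + 363602 = 51 + 363602 = 363653$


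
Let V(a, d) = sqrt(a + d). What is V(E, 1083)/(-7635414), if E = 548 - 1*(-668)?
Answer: -11*sqrt(19)/7635414 ≈ -6.2797e-6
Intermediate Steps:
E = 1216 (E = 548 + 668 = 1216)
V(E, 1083)/(-7635414) = sqrt(1216 + 1083)/(-7635414) = sqrt(2299)*(-1/7635414) = (11*sqrt(19))*(-1/7635414) = -11*sqrt(19)/7635414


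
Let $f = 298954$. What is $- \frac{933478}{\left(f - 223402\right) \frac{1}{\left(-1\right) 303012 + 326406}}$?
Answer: $- \frac{1819815361}{6296} \approx -2.8904 \cdot 10^{5}$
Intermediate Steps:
$- \frac{933478}{\left(f - 223402\right) \frac{1}{\left(-1\right) 303012 + 326406}} = - \frac{933478}{\left(298954 - 223402\right) \frac{1}{\left(-1\right) 303012 + 326406}} = - \frac{933478}{75552 \frac{1}{-303012 + 326406}} = - \frac{933478}{75552 \cdot \frac{1}{23394}} = - \frac{933478}{\frac{12592}{3899}} = \left(-933478\right) \frac{3899}{12592} = - \frac{1819815361}{6296}$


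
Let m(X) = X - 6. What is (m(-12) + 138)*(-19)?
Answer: -2280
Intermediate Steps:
m(X) = -6 + X
(m(-12) + 138)*(-19) = ((-6 - 12) + 138)*(-19) = (-18 + 138)*(-19) = 120*(-19) = -2280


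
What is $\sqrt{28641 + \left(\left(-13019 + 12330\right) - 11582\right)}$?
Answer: $\sqrt{16370} \approx 127.95$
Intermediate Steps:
$\sqrt{28641 + \left(\left(-13019 + 12330\right) - 11582\right)} = \sqrt{28641 - 12271} = \sqrt{16370}$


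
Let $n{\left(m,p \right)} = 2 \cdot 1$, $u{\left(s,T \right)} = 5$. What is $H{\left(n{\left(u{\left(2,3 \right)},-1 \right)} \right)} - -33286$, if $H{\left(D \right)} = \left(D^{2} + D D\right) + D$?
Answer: $33296$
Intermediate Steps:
$n{\left(m,p \right)} = 2$
$H{\left(D \right)} = D + 2 D^{2}$ ($H{\left(D \right)} = \left(D^{2} + D^{2}\right) + D = 2 D^{2} + D = D + 2 D^{2}$)
$H{\left(n{\left(u{\left(2,3 \right)},-1 \right)} \right)} - -33286 = 2 \left(1 + 2 \cdot 2\right) - -33286 = 2 \left(1 + 4\right) + 33286 = 2 \cdot 5 + 33286 = 10 + 33286 = 33296$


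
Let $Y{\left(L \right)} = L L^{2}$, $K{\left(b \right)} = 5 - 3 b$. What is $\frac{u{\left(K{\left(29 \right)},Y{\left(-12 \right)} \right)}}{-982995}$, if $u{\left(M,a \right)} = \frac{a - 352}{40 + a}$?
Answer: $- \frac{4}{3190953} \approx -1.2535 \cdot 10^{-6}$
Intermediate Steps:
$Y{\left(L \right)} = L^{3}$
$u{\left(M,a \right)} = \frac{-352 + a}{40 + a}$
$\frac{u{\left(K{\left(29 \right)},Y{\left(-12 \right)} \right)}}{-982995} = \frac{\frac{1}{40 + \left(-12\right)^{3}} \left(-352 + \left(-12\right)^{3}\right)}{-982995} = \frac{-352 - 1728}{40 - 1728} \left(- \frac{1}{982995}\right) = \frac{1}{-1688} \left(-2080\right) \left(- \frac{1}{982995}\right) = \left(- \frac{1}{1688}\right) \left(-2080\right) \left(- \frac{1}{982995}\right) = \frac{260}{211} \left(- \frac{1}{982995}\right) = - \frac{4}{3190953}$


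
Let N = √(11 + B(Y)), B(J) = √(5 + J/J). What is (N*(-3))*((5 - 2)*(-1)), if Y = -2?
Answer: 9*√(11 + √6) ≈ 33.006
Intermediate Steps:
B(J) = √6 (B(J) = √(5 + 1) = √6)
N = √(11 + √6) ≈ 3.6674
(N*(-3))*((5 - 2)*(-1)) = (√(11 + √6)*(-3))*((5 - 2)*(-1)) = (-3*√(11 + √6))*(3*(-1)) = -3*√(11 + √6)*(-3) = 9*√(11 + √6)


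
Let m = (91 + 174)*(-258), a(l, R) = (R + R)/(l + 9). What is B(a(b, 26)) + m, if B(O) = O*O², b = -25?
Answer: -4377877/64 ≈ -68404.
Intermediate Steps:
a(l, R) = 2*R/(9 + l) (a(l, R) = (2*R)/(9 + l) = 2*R/(9 + l))
m = -68370 (m = 265*(-258) = -68370)
B(O) = O³
B(a(b, 26)) + m = (2*26/(9 - 25))³ - 68370 = (2*26/(-16))³ - 68370 = (2*26*(-1/16))³ - 68370 = (-13/4)³ - 68370 = -2197/64 - 68370 = -4377877/64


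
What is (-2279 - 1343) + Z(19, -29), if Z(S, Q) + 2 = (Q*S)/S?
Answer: -3653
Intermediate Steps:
Z(S, Q) = -2 + Q (Z(S, Q) = -2 + (Q*S)/S = -2 + Q)
(-2279 - 1343) + Z(19, -29) = (-2279 - 1343) + (-2 - 29) = -3622 - 31 = -3653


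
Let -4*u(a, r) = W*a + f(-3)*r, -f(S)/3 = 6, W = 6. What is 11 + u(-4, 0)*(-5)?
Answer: -19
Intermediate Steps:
f(S) = -18 (f(S) = -3*6 = -18)
u(a, r) = -3*a/2 + 9*r/2 (u(a, r) = -(6*a - 18*r)/4 = -(-18*r + 6*a)/4 = -3*a/2 + 9*r/2)
11 + u(-4, 0)*(-5) = 11 + (-3/2*(-4) + (9/2)*0)*(-5) = 11 + (6 + 0)*(-5) = 11 + 6*(-5) = 11 - 30 = -19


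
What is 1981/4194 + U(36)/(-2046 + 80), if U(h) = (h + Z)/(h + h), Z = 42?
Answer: 7780205/16490808 ≈ 0.47179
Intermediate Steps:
U(h) = (42 + h)/(2*h) (U(h) = (h + 42)/(h + h) = (42 + h)/((2*h)) = (42 + h)*(1/(2*h)) = (42 + h)/(2*h))
1981/4194 + U(36)/(-2046 + 80) = 1981/4194 + ((1/2)*(42 + 36)/36)/(-2046 + 80) = 1981*(1/4194) + ((1/2)*(1/36)*78)/(-1966) = 1981/4194 + (13/12)*(-1/1966) = 1981/4194 - 13/23592 = 7780205/16490808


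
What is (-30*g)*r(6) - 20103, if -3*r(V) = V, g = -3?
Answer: -20283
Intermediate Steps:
r(V) = -V/3
(-30*g)*r(6) - 20103 = (-30*(-3))*(-⅓*6) - 20103 = 90*(-2) - 20103 = -180 - 20103 = -20283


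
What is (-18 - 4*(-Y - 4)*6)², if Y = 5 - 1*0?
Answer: 39204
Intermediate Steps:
Y = 5 (Y = 5 + 0 = 5)
(-18 - 4*(-Y - 4)*6)² = (-18 - 4*(-1*5 - 4)*6)² = (-18 - 4*(-5 - 4)*6)² = (-18 - 4*(-9)*6)² = (-18 + 36*6)² = (-18 + 216)² = 198² = 39204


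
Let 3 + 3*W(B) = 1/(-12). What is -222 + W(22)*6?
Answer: -1369/6 ≈ -228.17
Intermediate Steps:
W(B) = -37/36 (W(B) = -1 + (⅓)/(-12) = -1 + (⅓)*(-1/12) = -1 - 1/36 = -37/36)
-222 + W(22)*6 = -222 - 37/36*6 = -222 - 37/6 = -1369/6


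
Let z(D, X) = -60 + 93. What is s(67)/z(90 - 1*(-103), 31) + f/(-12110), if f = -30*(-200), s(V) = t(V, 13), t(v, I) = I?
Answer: -4057/39963 ≈ -0.10152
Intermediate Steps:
s(V) = 13
f = 6000
z(D, X) = 33
s(67)/z(90 - 1*(-103), 31) + f/(-12110) = 13/33 + 6000/(-12110) = 13*(1/33) + 6000*(-1/12110) = 13/33 - 600/1211 = -4057/39963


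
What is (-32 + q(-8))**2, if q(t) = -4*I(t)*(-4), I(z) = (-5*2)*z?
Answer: 1557504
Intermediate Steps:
I(z) = -10*z
q(t) = -160*t (q(t) = -(-40)*t*(-4) = (40*t)*(-4) = -160*t)
(-32 + q(-8))**2 = (-32 - 160*(-8))**2 = (-32 + 1280)**2 = 1248**2 = 1557504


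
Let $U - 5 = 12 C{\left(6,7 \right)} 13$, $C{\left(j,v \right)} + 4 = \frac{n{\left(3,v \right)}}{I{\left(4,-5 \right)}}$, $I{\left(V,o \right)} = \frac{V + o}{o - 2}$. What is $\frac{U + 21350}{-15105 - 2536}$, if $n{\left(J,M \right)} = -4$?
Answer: $- \frac{16363}{17641} \approx -0.92756$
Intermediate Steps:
$I{\left(V,o \right)} = \frac{V + o}{-2 + o}$
$C{\left(j,v \right)} = -32$ ($C{\left(j,v \right)} = -4 - \frac{4}{\frac{1}{-2 - 5} \left(4 - 5\right)} = -4 - \frac{4}{\frac{1}{-7} \left(-1\right)} = -4 - \frac{4}{\left(- \frac{1}{7}\right) \left(-1\right)} = -4 - 4 \frac{1}{\frac{1}{7}} = -4 - 28 = -32$)
$U = -4987$ ($U = 5 + 12 \left(-32\right) 13 = 5 - 4992 = -4987$)
$\frac{U + 21350}{-15105 - 2536} = \frac{-4987 + 21350}{-15105 - 2536} = \frac{16363}{-17641} = 16363 \left(- \frac{1}{17641}\right) = - \frac{16363}{17641}$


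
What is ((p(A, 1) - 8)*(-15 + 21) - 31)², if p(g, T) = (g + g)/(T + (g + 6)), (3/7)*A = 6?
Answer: 5041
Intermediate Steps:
A = 14 (A = (7/3)*6 = 14)
p(g, T) = 2*g/(6 + T + g) (p(g, T) = (2*g)/(T + (6 + g)) = (2*g)/(6 + T + g) = 2*g/(6 + T + g))
((p(A, 1) - 8)*(-15 + 21) - 31)² = ((2*14/(6 + 1 + 14) - 8)*(-15 + 21) - 31)² = ((2*14/21 - 8)*6 - 31)² = ((2*14*(1/21) - 8)*6 - 31)² = ((4/3 - 8)*6 - 31)² = (-20/3*6 - 31)² = (-40 - 31)² = (-71)² = 5041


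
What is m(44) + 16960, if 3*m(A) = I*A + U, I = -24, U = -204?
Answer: 16540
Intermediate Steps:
m(A) = -68 - 8*A (m(A) = (-24*A - 204)/3 = (-204 - 24*A)/3 = -68 - 8*A)
m(44) + 16960 = (-68 - 8*44) + 16960 = (-68 - 352) + 16960 = -420 + 16960 = 16540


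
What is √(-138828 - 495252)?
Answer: 4*I*√39630 ≈ 796.29*I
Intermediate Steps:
√(-138828 - 495252) = √(-634080) = 4*I*√39630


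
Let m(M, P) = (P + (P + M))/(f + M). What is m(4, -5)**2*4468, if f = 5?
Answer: 17872/9 ≈ 1985.8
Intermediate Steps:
m(M, P) = (M + 2*P)/(5 + M) (m(M, P) = (P + (P + M))/(5 + M) = (P + (M + P))/(5 + M) = (M + 2*P)/(5 + M))
m(4, -5)**2*4468 = ((4 + 2*(-5))/(5 + 4))**2*4468 = ((4 - 10)/9)**2*4468 = ((1/9)*(-6))**2*4468 = (-2/3)**2*4468 = (4/9)*4468 = 17872/9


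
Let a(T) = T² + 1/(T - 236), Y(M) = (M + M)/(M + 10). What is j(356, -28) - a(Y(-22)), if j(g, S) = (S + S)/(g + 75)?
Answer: -36688898/2703663 ≈ -13.570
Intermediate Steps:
j(g, S) = 2*S/(75 + g) (j(g, S) = (2*S)/(75 + g) = 2*S/(75 + g))
Y(M) = 2*M/(10 + M) (Y(M) = (2*M)/(10 + M) = 2*M/(10 + M))
a(T) = T² + 1/(-236 + T)
j(356, -28) - a(Y(-22)) = 2*(-28)/(75 + 356) - (1 + (2*(-22)/(10 - 22))³ - 236*1936/(10 - 22)²)/(-236 + 2*(-22)/(10 - 22)) = 2*(-28)/431 - (1 + (2*(-22)/(-12))³ - 236*(2*(-22)/(-12))²)/(-236 + 2*(-22)/(-12)) = 2*(-28)*(1/431) - (1 + (2*(-22)*(-1/12))³ - 236*(2*(-22)*(-1/12))²)/(-236 + 2*(-22)*(-1/12)) = -56/431 - (1 + (11/3)³ - 236*(11/3)²)/(-236 + 11/3) = -56/431 - (1 + 1331/27 - 236*121/9)/(-697/3) = -56/431 - (-3)*(1 + 1331/27 - 28556/9)/697 = -56/431 - (-3)*(-84310)/(697*27) = -56/431 - 1*84310/6273 = -56/431 - 84310/6273 = -36688898/2703663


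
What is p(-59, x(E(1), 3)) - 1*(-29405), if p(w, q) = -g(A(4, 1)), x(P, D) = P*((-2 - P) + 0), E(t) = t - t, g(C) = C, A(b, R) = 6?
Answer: 29399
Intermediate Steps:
E(t) = 0
x(P, D) = P*(-2 - P)
p(w, q) = -6 (p(w, q) = -1*6 = -6)
p(-59, x(E(1), 3)) - 1*(-29405) = -6 - 1*(-29405) = -6 + 29405 = 29399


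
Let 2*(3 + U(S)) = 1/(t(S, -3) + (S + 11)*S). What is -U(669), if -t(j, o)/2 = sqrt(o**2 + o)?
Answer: 51738032639/17246017198 - sqrt(6)/206952206376 ≈ 3.0000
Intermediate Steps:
t(j, o) = -2*sqrt(o + o**2) (t(j, o) = -2*sqrt(o**2 + o) = -2*sqrt(o + o**2))
U(S) = -3 + 1/(2*(-2*sqrt(6) + S*(11 + S))) (U(S) = -3 + 1/(2*(-2*sqrt(6) + (S + 11)*S)) = -3 + 1/(2*(-2*sqrt(6) + (11 + S)*S)) = -3 + 1/(2*(-2*sqrt(6) + S*(11 + S))))
-U(669) = -(1 - 66*669 - 6*669**2 + 12*sqrt(6))/(2*(669**2 - 2*sqrt(6) + 11*669)) = -(1 - 44154 - 6*447561 + 12*sqrt(6))/(2*(447561 - 2*sqrt(6) + 7359)) = -(1 - 44154 - 2685366 + 12*sqrt(6))/(2*(454920 - 2*sqrt(6))) = -(-2729519 + 12*sqrt(6))/(2*(454920 - 2*sqrt(6)))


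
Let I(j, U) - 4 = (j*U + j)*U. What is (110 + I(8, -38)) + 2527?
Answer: 13889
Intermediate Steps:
I(j, U) = 4 + U*(j + U*j) (I(j, U) = 4 + (j*U + j)*U = 4 + (U*j + j)*U = 4 + (j + U*j)*U = 4 + U*(j + U*j))
(110 + I(8, -38)) + 2527 = (110 + (4 - 38*8 + 8*(-38)²)) + 2527 = (110 + (4 - 304 + 8*1444)) + 2527 = (110 + (4 - 304 + 11552)) + 2527 = (110 + 11252) + 2527 = 11362 + 2527 = 13889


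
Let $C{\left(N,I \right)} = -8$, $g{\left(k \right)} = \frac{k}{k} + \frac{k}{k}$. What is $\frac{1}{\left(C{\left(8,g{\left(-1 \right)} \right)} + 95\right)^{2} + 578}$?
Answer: $\frac{1}{8147} \approx 0.00012274$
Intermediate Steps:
$g{\left(k \right)} = 2$ ($g{\left(k \right)} = 1 + 1 = 2$)
$\frac{1}{\left(C{\left(8,g{\left(-1 \right)} \right)} + 95\right)^{2} + 578} = \frac{1}{\left(-8 + 95\right)^{2} + 578} = \frac{1}{87^{2} + 578} = \frac{1}{7569 + 578} = \frac{1}{8147}$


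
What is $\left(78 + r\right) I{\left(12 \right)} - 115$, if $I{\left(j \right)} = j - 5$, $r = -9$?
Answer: $368$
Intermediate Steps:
$I{\left(j \right)} = -5 + j$
$\left(78 + r\right) I{\left(12 \right)} - 115 = \left(78 - 9\right) \left(-5 + 12\right) - 115 = 69 \cdot 7 - 115 = 483 - 115 = 368$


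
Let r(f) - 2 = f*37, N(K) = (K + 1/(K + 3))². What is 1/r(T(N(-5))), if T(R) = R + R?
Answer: 2/4481 ≈ 0.00044633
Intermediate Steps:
N(K) = (K + 1/(3 + K))²
T(R) = 2*R
r(f) = 2 + 37*f (r(f) = 2 + f*37 = 2 + 37*f)
1/r(T(N(-5))) = 1/(2 + 37*(2*((1 + (-5)² + 3*(-5))²/(3 - 5)²))) = 1/(2 + 37*(2*((1 + 25 - 15)²/(-2)²))) = 1/(2 + 37*(2*((¼)*11²))) = 1/(2 + 37*(2*((¼)*121))) = 1/(2 + 37*(2*(121/4))) = 1/(2 + 37*(121/2)) = 1/(2 + 4477/2) = 1/(4481/2) = 2/4481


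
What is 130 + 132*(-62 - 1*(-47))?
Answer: -1850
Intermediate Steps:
130 + 132*(-62 - 1*(-47)) = 130 + 132*(-62 + 47) = 130 + 132*(-15) = 130 - 1980 = -1850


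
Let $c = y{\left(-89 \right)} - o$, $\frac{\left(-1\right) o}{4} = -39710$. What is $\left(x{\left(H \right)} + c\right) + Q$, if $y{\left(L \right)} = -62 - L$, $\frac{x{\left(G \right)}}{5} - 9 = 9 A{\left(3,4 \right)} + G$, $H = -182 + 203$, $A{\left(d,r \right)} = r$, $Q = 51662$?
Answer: $-106821$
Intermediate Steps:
$o = 158840$ ($o = \left(-4\right) \left(-39710\right) = 158840$)
$H = 21$
$x{\left(G \right)} = 225 + 5 G$ ($x{\left(G \right)} = 45 + 5 \left(9 \cdot 4 + G\right) = 45 + 5 \left(36 + G\right) = 45 + \left(180 + 5 G\right) = 225 + 5 G$)
$c = -158813$ ($c = \left(-62 - -89\right) - 158840 = \left(-62 + 89\right) - 158840 = 27 - 158840 = -158813$)
$\left(x{\left(H \right)} + c\right) + Q = \left(\left(225 + 5 \cdot 21\right) - 158813\right) + 51662 = \left(\left(225 + 105\right) - 158813\right) + 51662 = \left(330 - 158813\right) + 51662 = -158483 + 51662 = -106821$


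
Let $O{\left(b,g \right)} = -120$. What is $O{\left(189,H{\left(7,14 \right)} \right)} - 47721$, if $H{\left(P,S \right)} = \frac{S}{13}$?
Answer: $-47841$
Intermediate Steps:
$H{\left(P,S \right)} = \frac{S}{13}$ ($H{\left(P,S \right)} = S \frac{1}{13} = \frac{S}{13}$)
$O{\left(189,H{\left(7,14 \right)} \right)} - 47721 = -120 - 47721 = -47841$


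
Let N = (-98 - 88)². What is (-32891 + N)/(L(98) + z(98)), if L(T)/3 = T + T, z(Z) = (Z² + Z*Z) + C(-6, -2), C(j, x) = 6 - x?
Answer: 1705/19804 ≈ 0.086094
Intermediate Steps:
z(Z) = 8 + 2*Z² (z(Z) = (Z² + Z*Z) + (6 - 1*(-2)) = (Z² + Z²) + (6 + 2) = 2*Z² + 8 = 8 + 2*Z²)
L(T) = 6*T (L(T) = 3*(T + T) = 3*(2*T) = 6*T)
N = 34596 (N = (-186)² = 34596)
(-32891 + N)/(L(98) + z(98)) = (-32891 + 34596)/(6*98 + (8 + 2*98²)) = 1705/(588 + (8 + 2*9604)) = 1705/(588 + (8 + 19208)) = 1705/(588 + 19216) = 1705/19804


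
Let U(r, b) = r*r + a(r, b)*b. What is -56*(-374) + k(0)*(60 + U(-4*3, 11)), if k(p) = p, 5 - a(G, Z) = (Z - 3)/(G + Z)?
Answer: 20944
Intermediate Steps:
a(G, Z) = 5 - (-3 + Z)/(G + Z) (a(G, Z) = 5 - (Z - 3)/(G + Z) = 5 - (-3 + Z)/(G + Z))
U(r, b) = r**2 + b*(3 + 4*b + 5*r)/(b + r) (U(r, b) = r*r + ((3 + 4*b + 5*r)/(r + b))*b = r**2 + ((3 + 4*b + 5*r)/(b + r))*b = r**2 + b*(3 + 4*b + 5*r)/(b + r))
-56*(-374) + k(0)*(60 + U(-4*3, 11)) = -56*(-374) + 0*(60 + (11*(3 + 4*11 + 5*(-4*3)) + (-4*3)**2*(11 - 4*3))/(11 - 4*3)) = 20944 + 0*(60 + (11*(3 + 44 + 5*(-12)) + (-12)**2*(11 - 12))/(11 - 12)) = 20944 + 0*(60 + (11*(3 + 44 - 60) + 144*(-1))/(-1)) = 20944 + 0*(60 - (11*(-13) - 144)) = 20944 + 0*(60 - (-143 - 144)) = 20944 + 0*(60 - 1*(-287)) = 20944 + 0*(60 + 287) = 20944 + 0*347 = 20944 + 0 = 20944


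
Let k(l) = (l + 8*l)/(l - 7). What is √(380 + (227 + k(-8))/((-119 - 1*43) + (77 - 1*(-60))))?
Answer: 3*√25745/25 ≈ 19.254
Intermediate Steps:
k(l) = 9*l/(-7 + l) (k(l) = (9*l)/(-7 + l) = 9*l/(-7 + l))
√(380 + (227 + k(-8))/((-119 - 1*43) + (77 - 1*(-60)))) = √(380 + (227 + 9*(-8)/(-7 - 8))/((-119 - 1*43) + (77 - 1*(-60)))) = √(380 + (227 + 9*(-8)/(-15))/((-119 - 43) + (77 + 60))) = √(380 + (227 + 9*(-8)*(-1/15))/(-162 + 137)) = √(380 + (227 + 24/5)/(-25)) = √(380 + (1159/5)*(-1/25)) = √(380 - 1159/125) = √(46341/125) = 3*√25745/25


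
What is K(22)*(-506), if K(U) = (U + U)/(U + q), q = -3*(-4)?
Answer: -11132/17 ≈ -654.82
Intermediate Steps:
q = 12
K(U) = 2*U/(12 + U) (K(U) = (U + U)/(U + 12) = (2*U)/(12 + U) = 2*U/(12 + U))
K(22)*(-506) = (2*22/(12 + 22))*(-506) = (2*22/34)*(-506) = (2*22*(1/34))*(-506) = (22/17)*(-506) = -11132/17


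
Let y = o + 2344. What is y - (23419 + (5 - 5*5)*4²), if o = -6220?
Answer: -26975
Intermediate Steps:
y = -3876 (y = -6220 + 2344 = -3876)
y - (23419 + (5 - 5*5)*4²) = -3876 - (23419 + (5 - 5*5)*4²) = -3876 - (23419 + (5 - 25)*16) = -3876 - (23419 - 20*16) = -3876 - (23419 - 320) = -3876 - 1*23099 = -3876 - 23099 = -26975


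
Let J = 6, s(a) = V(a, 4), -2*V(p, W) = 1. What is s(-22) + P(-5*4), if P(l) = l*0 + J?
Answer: 11/2 ≈ 5.5000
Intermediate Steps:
V(p, W) = -½ (V(p, W) = -½*1 = -½)
s(a) = -½
P(l) = 6 (P(l) = l*0 + 6 = 0 + 6 = 6)
s(-22) + P(-5*4) = -½ + 6 = 11/2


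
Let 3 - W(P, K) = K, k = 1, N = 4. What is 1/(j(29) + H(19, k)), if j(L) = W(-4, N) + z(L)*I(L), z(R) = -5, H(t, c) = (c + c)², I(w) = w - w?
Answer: ⅓ ≈ 0.33333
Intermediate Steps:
I(w) = 0
H(t, c) = 4*c² (H(t, c) = (2*c)² = 4*c²)
W(P, K) = 3 - K
j(L) = -1 (j(L) = (3 - 1*4) - 5*0 = (3 - 4) + 0 = -1 + 0 = -1)
1/(j(29) + H(19, k)) = 1/(-1 + 4*1²) = 1/(-1 + 4*1) = 1/(-1 + 4) = 1/3 = ⅓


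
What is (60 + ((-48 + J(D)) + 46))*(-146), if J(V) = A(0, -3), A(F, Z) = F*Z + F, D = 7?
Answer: -8468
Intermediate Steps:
A(F, Z) = F + F*Z
J(V) = 0 (J(V) = 0*(1 - 3) = 0*(-2) = 0)
(60 + ((-48 + J(D)) + 46))*(-146) = (60 + ((-48 + 0) + 46))*(-146) = (60 + (-48 + 46))*(-146) = (60 - 2)*(-146) = 58*(-146) = -8468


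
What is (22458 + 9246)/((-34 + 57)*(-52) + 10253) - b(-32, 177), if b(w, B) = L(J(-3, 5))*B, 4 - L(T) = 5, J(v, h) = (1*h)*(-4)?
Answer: 544931/3019 ≈ 180.50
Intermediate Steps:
J(v, h) = -4*h (J(v, h) = h*(-4) = -4*h)
L(T) = -1 (L(T) = 4 - 1*5 = 4 - 5 = -1)
b(w, B) = -B
(22458 + 9246)/((-34 + 57)*(-52) + 10253) - b(-32, 177) = (22458 + 9246)/((-34 + 57)*(-52) + 10253) - (-1)*177 = 31704/(23*(-52) + 10253) - 1*(-177) = 31704/(-1196 + 10253) + 177 = 31704/9057 + 177 = 31704*(1/9057) + 177 = 10568/3019 + 177 = 544931/3019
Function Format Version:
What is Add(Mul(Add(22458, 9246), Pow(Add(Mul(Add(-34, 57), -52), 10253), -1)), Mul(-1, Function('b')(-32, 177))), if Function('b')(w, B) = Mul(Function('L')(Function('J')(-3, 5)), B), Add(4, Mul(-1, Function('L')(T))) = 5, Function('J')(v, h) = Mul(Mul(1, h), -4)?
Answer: Rational(544931, 3019) ≈ 180.50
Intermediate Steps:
Function('J')(v, h) = Mul(-4, h) (Function('J')(v, h) = Mul(h, -4) = Mul(-4, h))
Function('L')(T) = -1 (Function('L')(T) = Add(4, Mul(-1, 5)) = Add(4, -5) = -1)
Function('b')(w, B) = Mul(-1, B)
Add(Mul(Add(22458, 9246), Pow(Add(Mul(Add(-34, 57), -52), 10253), -1)), Mul(-1, Function('b')(-32, 177))) = Add(Mul(Add(22458, 9246), Pow(Add(Mul(Add(-34, 57), -52), 10253), -1)), Mul(-1, Mul(-1, 177))) = Add(Mul(31704, Pow(Add(Mul(23, -52), 10253), -1)), Mul(-1, -177)) = Add(Mul(31704, Pow(Add(-1196, 10253), -1)), 177) = Add(Mul(31704, Pow(9057, -1)), 177) = Add(Mul(31704, Rational(1, 9057)), 177) = Add(Rational(10568, 3019), 177) = Rational(544931, 3019)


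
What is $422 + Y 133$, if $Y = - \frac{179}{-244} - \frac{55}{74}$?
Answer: $\frac{3798245}{9028} \approx 420.72$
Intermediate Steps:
$Y = - \frac{87}{9028}$ ($Y = \left(-179\right) \left(- \frac{1}{244}\right) - \frac{55}{74} = \frac{179}{244} - \frac{55}{74} = - \frac{87}{9028} \approx -0.0096367$)
$422 + Y 133 = 422 - \frac{11571}{9028} = \frac{3798245}{9028}$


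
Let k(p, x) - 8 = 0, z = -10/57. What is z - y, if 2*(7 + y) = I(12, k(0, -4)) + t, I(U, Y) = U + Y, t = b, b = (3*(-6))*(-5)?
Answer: -2746/57 ≈ -48.175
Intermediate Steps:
b = 90 (b = -18*(-5) = 90)
z = -10/57 (z = -10*1/57 = -10/57 ≈ -0.17544)
k(p, x) = 8 (k(p, x) = 8 + 0 = 8)
t = 90
y = 48 (y = -7 + ((12 + 8) + 90)/2 = -7 + (20 + 90)/2 = -7 + (½)*110 = -7 + 55 = 48)
z - y = -10/57 - 1*48 = -10/57 - 48 = -2746/57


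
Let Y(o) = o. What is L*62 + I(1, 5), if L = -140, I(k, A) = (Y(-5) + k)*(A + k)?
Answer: -8704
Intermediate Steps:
I(k, A) = (-5 + k)*(A + k)
L*62 + I(1, 5) = -140*62 + (1**2 - 5*5 - 5*1 + 5*1) = -8680 + (1 - 25 - 5 + 5) = -8680 - 24 = -8704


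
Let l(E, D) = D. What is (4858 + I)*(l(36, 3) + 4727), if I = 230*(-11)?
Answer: 11011440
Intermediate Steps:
I = -2530
(4858 + I)*(l(36, 3) + 4727) = (4858 - 2530)*(3 + 4727) = 2328*4730 = 11011440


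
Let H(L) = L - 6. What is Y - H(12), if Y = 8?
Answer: 2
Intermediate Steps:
H(L) = -6 + L
Y - H(12) = 8 - (-6 + 12) = 8 - 1*6 = 8 - 6 = 2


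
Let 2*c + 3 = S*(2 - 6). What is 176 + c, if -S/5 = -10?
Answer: 149/2 ≈ 74.500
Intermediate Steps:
S = 50 (S = -5*(-10) = 50)
c = -203/2 (c = -3/2 + (50*(2 - 6))/2 = -3/2 + (50*(-4))/2 = -3/2 + (½)*(-200) = -3/2 - 100 = -203/2 ≈ -101.50)
176 + c = 176 - 203/2 = 149/2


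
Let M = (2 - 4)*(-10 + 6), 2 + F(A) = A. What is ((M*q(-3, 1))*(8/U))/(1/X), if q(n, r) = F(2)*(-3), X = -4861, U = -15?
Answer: 0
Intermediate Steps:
F(A) = -2 + A
M = 8 (M = -2*(-4) = 8)
q(n, r) = 0 (q(n, r) = (-2 + 2)*(-3) = 0*(-3) = 0)
((M*q(-3, 1))*(8/U))/(1/X) = ((8*0)*(8/(-15)))/(1/(-4861)) = (0*(8*(-1/15)))/(-1/4861) = (0*(-8/15))*(-4861) = 0*(-4861) = 0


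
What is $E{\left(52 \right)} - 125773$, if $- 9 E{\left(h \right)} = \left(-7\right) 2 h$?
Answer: $- \frac{1131229}{9} \approx -1.2569 \cdot 10^{5}$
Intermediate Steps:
$E{\left(h \right)} = \frac{14 h}{9}$ ($E{\left(h \right)} = - \frac{\left(-7\right) 2 h}{9} = - \frac{\left(-14\right) h}{9} = \frac{14 h}{9}$)
$E{\left(52 \right)} - 125773 = \frac{14}{9} \cdot 52 - 125773 = \frac{728}{9} - 125773 = - \frac{1131229}{9}$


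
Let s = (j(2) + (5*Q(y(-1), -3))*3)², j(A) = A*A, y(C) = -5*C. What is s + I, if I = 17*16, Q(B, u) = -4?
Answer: 3408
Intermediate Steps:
I = 272
j(A) = A²
s = 3136 (s = (2² + (5*(-4))*3)² = (4 - 20*3)² = (4 - 60)² = (-56)² = 3136)
s + I = 3136 + 272 = 3408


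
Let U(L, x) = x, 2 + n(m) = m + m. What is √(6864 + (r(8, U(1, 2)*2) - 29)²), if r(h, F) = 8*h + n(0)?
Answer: √7953 ≈ 89.180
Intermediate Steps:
n(m) = -2 + 2*m (n(m) = -2 + (m + m) = -2 + 2*m)
r(h, F) = -2 + 8*h (r(h, F) = 8*h + (-2 + 2*0) = 8*h + (-2 + 0) = 8*h - 2 = -2 + 8*h)
√(6864 + (r(8, U(1, 2)*2) - 29)²) = √(6864 + ((-2 + 8*8) - 29)²) = √(6864 + ((-2 + 64) - 29)²) = √(6864 + (62 - 29)²) = √(6864 + 33²) = √(6864 + 1089) = √7953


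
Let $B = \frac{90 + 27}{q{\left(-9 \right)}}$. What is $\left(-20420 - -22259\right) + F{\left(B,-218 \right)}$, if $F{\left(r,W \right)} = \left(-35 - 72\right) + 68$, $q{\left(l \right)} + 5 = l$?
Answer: $1800$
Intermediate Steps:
$q{\left(l \right)} = -5 + l$
$B = - \frac{117}{14}$ ($B = \frac{90 + 27}{-5 - 9} = \frac{117}{-14} = 117 \left(- \frac{1}{14}\right) = - \frac{117}{14} \approx -8.3571$)
$F{\left(r,W \right)} = -39$ ($F{\left(r,W \right)} = -107 + 68 = -39$)
$\left(-20420 - -22259\right) + F{\left(B,-218 \right)} = \left(-20420 - -22259\right) - 39 = \left(-20420 + 22259\right) - 39 = 1839 - 39 = 1800$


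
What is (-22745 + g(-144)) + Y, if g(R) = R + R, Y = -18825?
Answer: -41858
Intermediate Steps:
g(R) = 2*R
(-22745 + g(-144)) + Y = (-22745 + 2*(-144)) - 18825 = (-22745 - 288) - 18825 = -23033 - 18825 = -41858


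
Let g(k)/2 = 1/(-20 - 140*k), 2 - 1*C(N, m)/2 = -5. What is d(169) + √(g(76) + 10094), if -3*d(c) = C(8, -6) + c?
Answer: -61 + 3*√31862159030/5330 ≈ 39.469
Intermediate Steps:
C(N, m) = 14 (C(N, m) = 4 - 2*(-5) = 4 + 10 = 14)
g(k) = 2/(-20 - 140*k)
d(c) = -14/3 - c/3 (d(c) = -(14 + c)/3 = -14/3 - c/3)
d(169) + √(g(76) + 10094) = (-14/3 - ⅓*169) + √(-1/(10 + 70*76) + 10094) = (-14/3 - 169/3) + √(-1/(10 + 5320) + 10094) = -61 + √(-1/5330 + 10094) = -61 + √(53801019/5330) = -61 + 3*√31862159030/5330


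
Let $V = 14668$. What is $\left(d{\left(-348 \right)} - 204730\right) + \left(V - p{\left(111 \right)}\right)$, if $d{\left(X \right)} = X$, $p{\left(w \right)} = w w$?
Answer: $-202731$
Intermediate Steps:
$p{\left(w \right)} = w^{2}$
$\left(d{\left(-348 \right)} - 204730\right) + \left(V - p{\left(111 \right)}\right) = \left(-348 - 204730\right) + \left(14668 - 111^{2}\right) = -205078 + \left(14668 - 12321\right) = -205078 + 2347 = -202731$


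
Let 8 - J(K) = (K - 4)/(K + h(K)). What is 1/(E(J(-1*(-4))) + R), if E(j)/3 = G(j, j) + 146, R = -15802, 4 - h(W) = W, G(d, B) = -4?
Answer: -1/15376 ≈ -6.5036e-5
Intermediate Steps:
h(W) = 4 - W
J(K) = 9 - K/4 (J(K) = 8 - (K - 4)/(K + (4 - K)) = 8 - (-4 + K)/4 = 8 - (-1 + K/4) = 8 + (1 - K/4) = 9 - K/4)
E(j) = 426 (E(j) = 3*(-4 + 146) = 3*142 = 426)
1/(E(J(-1*(-4))) + R) = 1/(426 - 15802) = 1/(-15376) = -1/15376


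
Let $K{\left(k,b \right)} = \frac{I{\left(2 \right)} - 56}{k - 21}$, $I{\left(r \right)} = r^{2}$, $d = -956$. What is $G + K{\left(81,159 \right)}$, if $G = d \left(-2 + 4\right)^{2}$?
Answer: $- \frac{57373}{15} \approx -3824.9$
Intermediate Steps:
$K{\left(k,b \right)} = - \frac{52}{-21 + k}$ ($K{\left(k,b \right)} = \frac{2^{2} - 56}{k - 21} = \frac{4 - 56}{-21 + k} = - \frac{52}{-21 + k}$)
$G = -3824$ ($G = - 956 \left(-2 + 4\right)^{2} = - 956 \cdot 2^{2} = \left(-956\right) 4 = -3824$)
$G + K{\left(81,159 \right)} = -3824 - \frac{52}{-21 + 81} = -3824 - \frac{52}{60} = -3824 - \frac{13}{15} = - \frac{57373}{15}$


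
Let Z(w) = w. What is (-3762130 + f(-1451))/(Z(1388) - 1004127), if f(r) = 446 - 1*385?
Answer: 3762069/1002739 ≈ 3.7518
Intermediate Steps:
f(r) = 61 (f(r) = 446 - 385 = 61)
(-3762130 + f(-1451))/(Z(1388) - 1004127) = (-3762130 + 61)/(1388 - 1004127) = -3762069/(-1002739) = -3762069*(-1/1002739) = 3762069/1002739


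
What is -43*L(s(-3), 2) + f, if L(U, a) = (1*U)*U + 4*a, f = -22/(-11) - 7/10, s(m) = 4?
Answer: -10307/10 ≈ -1030.7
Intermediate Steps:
f = 13/10 (f = -22*(-1/11) - 7*1/10 = 2 - 7/10 = 13/10 ≈ 1.3000)
L(U, a) = U**2 + 4*a (L(U, a) = U*U + 4*a = U**2 + 4*a)
-43*L(s(-3), 2) + f = -43*(4**2 + 4*2) + 13/10 = -43*(16 + 8) + 13/10 = -43*24 + 13/10 = -1032 + 13/10 = -10307/10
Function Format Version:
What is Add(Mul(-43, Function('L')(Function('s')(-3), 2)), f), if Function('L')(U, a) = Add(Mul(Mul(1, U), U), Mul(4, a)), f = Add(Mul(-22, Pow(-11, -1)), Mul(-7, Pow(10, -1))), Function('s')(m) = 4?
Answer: Rational(-10307, 10) ≈ -1030.7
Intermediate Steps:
f = Rational(13, 10) (f = Add(Mul(-22, Rational(-1, 11)), Mul(-7, Rational(1, 10))) = Add(2, Rational(-7, 10)) = Rational(13, 10) ≈ 1.3000)
Function('L')(U, a) = Add(Pow(U, 2), Mul(4, a)) (Function('L')(U, a) = Add(Mul(U, U), Mul(4, a)) = Add(Pow(U, 2), Mul(4, a)))
Add(Mul(-43, Function('L')(Function('s')(-3), 2)), f) = Add(Mul(-43, Add(Pow(4, 2), Mul(4, 2))), Rational(13, 10)) = Add(Mul(-43, Add(16, 8)), Rational(13, 10)) = Add(Mul(-43, 24), Rational(13, 10)) = Add(-1032, Rational(13, 10)) = Rational(-10307, 10)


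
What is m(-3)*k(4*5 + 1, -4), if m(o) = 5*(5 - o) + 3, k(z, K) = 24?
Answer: 1032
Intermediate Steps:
m(o) = 28 - 5*o (m(o) = (25 - 5*o) + 3 = 28 - 5*o)
m(-3)*k(4*5 + 1, -4) = (28 - 5*(-3))*24 = (28 + 15)*24 = 43*24 = 1032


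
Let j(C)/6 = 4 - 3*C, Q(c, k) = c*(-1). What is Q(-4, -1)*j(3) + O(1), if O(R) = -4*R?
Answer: -124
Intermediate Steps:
Q(c, k) = -c
j(C) = 24 - 18*C (j(C) = 6*(4 - 3*C) = 24 - 18*C)
Q(-4, -1)*j(3) + O(1) = (-1*(-4))*(24 - 18*3) - 4*1 = 4*(24 - 54) - 4 = 4*(-30) - 4 = -120 - 4 = -124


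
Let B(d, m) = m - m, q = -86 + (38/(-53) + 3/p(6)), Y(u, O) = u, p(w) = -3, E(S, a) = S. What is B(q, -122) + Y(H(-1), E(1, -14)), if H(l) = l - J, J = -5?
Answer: 4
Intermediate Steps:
H(l) = 5 + l (H(l) = l - 1*(-5) = l + 5 = 5 + l)
q = -4649/53 (q = -86 + (38/(-53) + 3/(-3)) = -86 + (38*(-1/53) + 3*(-1/3)) = -86 + (-38/53 - 1) = -86 - 91/53 = -4649/53 ≈ -87.717)
B(d, m) = 0
B(q, -122) + Y(H(-1), E(1, -14)) = 0 + (5 - 1) = 0 + 4 = 4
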